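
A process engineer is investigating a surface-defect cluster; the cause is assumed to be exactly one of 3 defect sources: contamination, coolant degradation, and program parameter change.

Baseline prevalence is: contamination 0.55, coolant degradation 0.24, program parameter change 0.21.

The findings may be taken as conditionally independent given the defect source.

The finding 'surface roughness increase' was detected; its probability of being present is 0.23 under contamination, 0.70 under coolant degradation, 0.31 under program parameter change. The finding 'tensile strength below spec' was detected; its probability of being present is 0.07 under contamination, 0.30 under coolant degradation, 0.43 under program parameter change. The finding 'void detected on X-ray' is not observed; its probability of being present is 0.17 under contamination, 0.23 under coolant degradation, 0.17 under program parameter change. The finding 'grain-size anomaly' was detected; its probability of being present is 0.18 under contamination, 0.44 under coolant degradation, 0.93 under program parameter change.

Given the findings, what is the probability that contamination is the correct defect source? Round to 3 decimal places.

By Bayes' rule with conditional independence, the unnormalized weight for each hypothesis is prior × ∏ likelihoods (using 1 − P(present | H) for each absent finding):
  contamination: 0.55 × 0.23 × 0.07 × (1 − 0.17) × 0.18 = 0.0013229
  coolant degradation: 0.24 × 0.70 × 0.30 × (1 − 0.23) × 0.44 = 0.017076
  program parameter change: 0.21 × 0.31 × 0.43 × (1 − 0.17) × 0.93 = 0.021608
Normalizing constant Z = 0.0013229 + 0.017076 + 0.021608 = 0.040006.
P(contamination | evidence) = 0.0013229 / 0.040006 ≈ 0.033.

0.033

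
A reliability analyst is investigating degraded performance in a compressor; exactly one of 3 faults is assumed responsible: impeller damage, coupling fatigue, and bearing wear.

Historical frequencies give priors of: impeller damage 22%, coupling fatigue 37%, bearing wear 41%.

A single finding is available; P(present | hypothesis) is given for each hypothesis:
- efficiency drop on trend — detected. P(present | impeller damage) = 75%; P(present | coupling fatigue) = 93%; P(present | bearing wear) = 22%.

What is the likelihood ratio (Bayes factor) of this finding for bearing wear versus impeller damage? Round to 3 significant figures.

0.293

The Bayes factor is the ratio of the two likelihoods.
  bearing wear: 0.22
  impeller damage: 0.75
Bayes factor = 0.22 / 0.75 ≈ 0.293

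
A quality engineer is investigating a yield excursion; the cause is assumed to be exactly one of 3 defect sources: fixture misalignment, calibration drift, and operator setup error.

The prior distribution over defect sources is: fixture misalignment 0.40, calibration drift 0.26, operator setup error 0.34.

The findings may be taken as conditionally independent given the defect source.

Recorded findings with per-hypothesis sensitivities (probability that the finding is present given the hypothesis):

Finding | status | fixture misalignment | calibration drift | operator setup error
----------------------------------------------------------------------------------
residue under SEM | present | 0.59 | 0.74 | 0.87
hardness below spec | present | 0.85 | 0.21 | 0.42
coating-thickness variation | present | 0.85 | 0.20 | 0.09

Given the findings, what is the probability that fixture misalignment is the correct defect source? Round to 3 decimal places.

0.898

Multiply each prior by the joint likelihood of the evidence pattern:
  fixture misalignment: 0.40 × 0.59 × 0.85 × 0.85 = 0.17051
  calibration drift: 0.26 × 0.74 × 0.21 × 0.20 = 0.0080808
  operator setup error: 0.34 × 0.87 × 0.42 × 0.09 = 0.011181
Normalizing constant Z = 0.17051 + 0.0080808 + 0.011181 = 0.18977.
P(fixture misalignment | evidence) = 0.17051 / 0.18977 ≈ 0.898.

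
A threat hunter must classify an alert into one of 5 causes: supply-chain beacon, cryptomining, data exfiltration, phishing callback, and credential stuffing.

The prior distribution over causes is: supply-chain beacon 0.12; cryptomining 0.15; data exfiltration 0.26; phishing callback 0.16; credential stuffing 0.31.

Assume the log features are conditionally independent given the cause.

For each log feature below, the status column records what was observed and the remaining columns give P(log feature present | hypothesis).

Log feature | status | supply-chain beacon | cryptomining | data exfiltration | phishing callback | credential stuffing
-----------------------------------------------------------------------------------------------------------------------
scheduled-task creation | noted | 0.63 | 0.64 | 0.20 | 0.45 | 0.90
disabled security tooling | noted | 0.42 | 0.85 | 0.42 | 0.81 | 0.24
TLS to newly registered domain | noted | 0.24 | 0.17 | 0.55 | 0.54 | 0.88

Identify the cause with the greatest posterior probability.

credential stuffing

Multiply each prior by the joint likelihood of the log feature pattern:
  supply-chain beacon: 0.12 × 0.63 × 0.42 × 0.24 = 0.0076205
  cryptomining: 0.15 × 0.64 × 0.85 × 0.17 = 0.013872
  data exfiltration: 0.26 × 0.20 × 0.42 × 0.55 = 0.012012
  phishing callback: 0.16 × 0.45 × 0.81 × 0.54 = 0.031493
  credential stuffing: 0.31 × 0.90 × 0.24 × 0.88 = 0.058925
The unnormalized weights sum to 0.12392.
P(supply-chain beacon | evidence) ≈ 0.0076205 / 0.12392 ≈ 0.061
P(cryptomining | evidence) ≈ 0.013872 / 0.12392 ≈ 0.112
P(data exfiltration | evidence) ≈ 0.012012 / 0.12392 ≈ 0.097
P(phishing callback | evidence) ≈ 0.031493 / 0.12392 ≈ 0.254
P(credential stuffing | evidence) ≈ 0.058925 / 0.12392 ≈ 0.475
The largest is 0.475, so credential stuffing is most probable.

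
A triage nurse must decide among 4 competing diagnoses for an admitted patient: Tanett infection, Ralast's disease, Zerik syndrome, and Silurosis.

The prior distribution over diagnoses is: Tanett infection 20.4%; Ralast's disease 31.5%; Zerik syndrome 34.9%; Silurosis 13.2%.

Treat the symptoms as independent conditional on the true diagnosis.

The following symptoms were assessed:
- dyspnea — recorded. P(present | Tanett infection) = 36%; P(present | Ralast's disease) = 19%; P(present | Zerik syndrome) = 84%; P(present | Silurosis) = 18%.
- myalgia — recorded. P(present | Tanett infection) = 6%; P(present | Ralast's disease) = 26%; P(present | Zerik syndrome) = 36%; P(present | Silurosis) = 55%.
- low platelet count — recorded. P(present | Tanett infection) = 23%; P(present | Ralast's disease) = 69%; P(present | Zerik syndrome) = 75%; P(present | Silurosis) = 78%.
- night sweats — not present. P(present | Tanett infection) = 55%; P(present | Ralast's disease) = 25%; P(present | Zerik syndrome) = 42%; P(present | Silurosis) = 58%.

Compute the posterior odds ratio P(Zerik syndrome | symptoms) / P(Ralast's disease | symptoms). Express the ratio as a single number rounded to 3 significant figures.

5.70

Unnormalized posterior weight (prior times the symptom likelihoods) for each of the two hypotheses (using 1 − P(present | H) for each absent symptom):
  Zerik syndrome: 0.349 × 0.84 × 0.36 × 0.75 × (1 − 0.42) = 0.045909
  Ralast's disease: 0.315 × 0.19 × 0.26 × 0.69 × (1 − 0.25) = 0.0080528
Odds(Zerik syndrome : Ralast's disease) = 0.045909 / 0.0080528 ≈ 5.70.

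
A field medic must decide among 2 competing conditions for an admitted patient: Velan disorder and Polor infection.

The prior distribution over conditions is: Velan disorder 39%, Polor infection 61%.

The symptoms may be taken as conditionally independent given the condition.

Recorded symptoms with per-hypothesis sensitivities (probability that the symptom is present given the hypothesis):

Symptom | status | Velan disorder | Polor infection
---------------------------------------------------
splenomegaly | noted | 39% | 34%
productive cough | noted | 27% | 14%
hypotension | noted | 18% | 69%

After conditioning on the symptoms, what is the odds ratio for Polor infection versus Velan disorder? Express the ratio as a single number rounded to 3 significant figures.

2.71

Unnormalized posterior weight (prior times the symptom likelihoods) for each of the two hypotheses:
  Polor infection: 0.61 × 0.34 × 0.14 × 0.69 = 0.020035
  Velan disorder: 0.39 × 0.39 × 0.27 × 0.18 = 0.0073921
Odds(Polor infection : Velan disorder) = 0.020035 / 0.0073921 ≈ 2.71.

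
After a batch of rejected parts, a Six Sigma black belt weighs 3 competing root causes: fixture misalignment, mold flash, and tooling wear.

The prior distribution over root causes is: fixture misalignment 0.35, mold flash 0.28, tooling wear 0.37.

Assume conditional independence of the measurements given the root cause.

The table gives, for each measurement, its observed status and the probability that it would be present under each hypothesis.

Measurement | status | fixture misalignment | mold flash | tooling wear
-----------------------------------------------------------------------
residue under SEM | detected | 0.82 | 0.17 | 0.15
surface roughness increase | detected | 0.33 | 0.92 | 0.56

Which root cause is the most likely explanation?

fixture misalignment

By Bayes' rule with conditional independence, the unnormalized weight for each hypothesis is prior × ∏ likelihoods:
  fixture misalignment: 0.35 × 0.82 × 0.33 = 0.09471
  mold flash: 0.28 × 0.17 × 0.92 = 0.043792
  tooling wear: 0.37 × 0.15 × 0.56 = 0.03108
The unnormalized weights sum to 0.16958.
P(fixture misalignment | evidence) ≈ 0.09471 / 0.16958 ≈ 0.558
P(mold flash | evidence) ≈ 0.043792 / 0.16958 ≈ 0.258
P(tooling wear | evidence) ≈ 0.03108 / 0.16958 ≈ 0.183
The largest is 0.558, so fixture misalignment is most probable.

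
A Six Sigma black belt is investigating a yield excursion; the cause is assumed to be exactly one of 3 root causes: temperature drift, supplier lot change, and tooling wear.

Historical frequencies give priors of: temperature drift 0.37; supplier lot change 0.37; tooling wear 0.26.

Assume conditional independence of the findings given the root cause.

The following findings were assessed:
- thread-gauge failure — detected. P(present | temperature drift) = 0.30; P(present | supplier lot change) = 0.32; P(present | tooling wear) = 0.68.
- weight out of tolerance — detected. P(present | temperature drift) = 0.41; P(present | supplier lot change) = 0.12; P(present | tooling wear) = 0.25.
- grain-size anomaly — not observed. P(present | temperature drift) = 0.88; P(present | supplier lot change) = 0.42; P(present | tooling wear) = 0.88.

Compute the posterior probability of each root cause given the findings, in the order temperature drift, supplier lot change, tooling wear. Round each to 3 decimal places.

Multiply each prior by the joint likelihood of the evidence pattern (using 1 − P(present | H) for each absent finding):
  temperature drift: 0.37 × 0.30 × 0.41 × (1 − 0.88) = 0.0054612
  supplier lot change: 0.37 × 0.32 × 0.12 × (1 − 0.42) = 0.0082406
  tooling wear: 0.26 × 0.68 × 0.25 × (1 − 0.88) = 0.005304
Marginal likelihood of the evidence = 0.019006.
P(temperature drift | evidence) = 0.0054612 / 0.019006 ≈ 0.287
P(supplier lot change | evidence) = 0.0082406 / 0.019006 ≈ 0.434
P(tooling wear | evidence) = 0.005304 / 0.019006 ≈ 0.279

0.287, 0.434, 0.279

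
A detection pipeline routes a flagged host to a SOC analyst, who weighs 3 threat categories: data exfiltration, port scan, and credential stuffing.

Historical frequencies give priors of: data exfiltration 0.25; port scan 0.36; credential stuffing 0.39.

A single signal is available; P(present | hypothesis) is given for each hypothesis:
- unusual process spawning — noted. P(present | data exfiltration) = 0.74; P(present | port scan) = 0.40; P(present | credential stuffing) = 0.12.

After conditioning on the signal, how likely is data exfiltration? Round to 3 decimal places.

For each hypothesis, the unnormalized posterior weight is prior × likelihood:
  data exfiltration: 0.25 × 0.74 = 0.185
  port scan: 0.36 × 0.40 = 0.144
  credential stuffing: 0.39 × 0.12 = 0.0468
The unnormalized weights sum to 0.3758.
P(data exfiltration | evidence) = 0.185 / 0.3758 ≈ 0.492.

0.492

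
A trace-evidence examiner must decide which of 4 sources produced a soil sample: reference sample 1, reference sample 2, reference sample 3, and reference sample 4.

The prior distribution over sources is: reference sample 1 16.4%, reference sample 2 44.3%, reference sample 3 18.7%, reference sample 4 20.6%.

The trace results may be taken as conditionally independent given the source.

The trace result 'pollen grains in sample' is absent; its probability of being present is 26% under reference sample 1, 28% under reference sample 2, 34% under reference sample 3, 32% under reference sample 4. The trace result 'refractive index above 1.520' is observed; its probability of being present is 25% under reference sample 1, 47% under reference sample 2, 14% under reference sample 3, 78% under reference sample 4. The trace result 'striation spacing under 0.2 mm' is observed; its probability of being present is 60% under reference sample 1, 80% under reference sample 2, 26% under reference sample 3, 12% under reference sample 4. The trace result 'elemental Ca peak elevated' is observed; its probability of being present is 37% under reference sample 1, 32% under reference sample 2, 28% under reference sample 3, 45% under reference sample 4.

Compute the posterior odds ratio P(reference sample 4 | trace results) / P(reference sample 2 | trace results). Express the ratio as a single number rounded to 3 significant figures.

0.154

The normalizing constant cancels in an odds ratio, so compute prior × likelihood for the two hypotheses only (using 1 − P(present | H) for each absent trace result):
  reference sample 4: 0.206 × (1 − 0.32) × 0.78 × 0.12 × 0.45 = 0.0059002
  reference sample 2: 0.443 × (1 − 0.28) × 0.47 × 0.80 × 0.32 = 0.038377
Odds(reference sample 4 : reference sample 2) = 0.0059002 / 0.038377 ≈ 0.154.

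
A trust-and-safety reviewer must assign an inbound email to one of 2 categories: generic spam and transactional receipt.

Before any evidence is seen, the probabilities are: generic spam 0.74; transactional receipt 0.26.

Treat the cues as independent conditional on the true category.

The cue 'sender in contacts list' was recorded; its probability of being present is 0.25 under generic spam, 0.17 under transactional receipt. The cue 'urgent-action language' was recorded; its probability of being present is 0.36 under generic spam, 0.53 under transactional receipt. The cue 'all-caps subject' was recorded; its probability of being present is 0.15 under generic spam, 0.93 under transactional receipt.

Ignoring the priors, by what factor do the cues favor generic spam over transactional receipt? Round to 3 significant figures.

0.161

The Bayes factor is the ratio of the joint likelihoods of the cue pattern under the two hypotheses.
  generic spam: 0.25 × 0.36 × 0.15 = 0.0135
  transactional receipt: 0.17 × 0.53 × 0.93 = 0.083793
Bayes factor = 0.0135 / 0.083793 ≈ 0.161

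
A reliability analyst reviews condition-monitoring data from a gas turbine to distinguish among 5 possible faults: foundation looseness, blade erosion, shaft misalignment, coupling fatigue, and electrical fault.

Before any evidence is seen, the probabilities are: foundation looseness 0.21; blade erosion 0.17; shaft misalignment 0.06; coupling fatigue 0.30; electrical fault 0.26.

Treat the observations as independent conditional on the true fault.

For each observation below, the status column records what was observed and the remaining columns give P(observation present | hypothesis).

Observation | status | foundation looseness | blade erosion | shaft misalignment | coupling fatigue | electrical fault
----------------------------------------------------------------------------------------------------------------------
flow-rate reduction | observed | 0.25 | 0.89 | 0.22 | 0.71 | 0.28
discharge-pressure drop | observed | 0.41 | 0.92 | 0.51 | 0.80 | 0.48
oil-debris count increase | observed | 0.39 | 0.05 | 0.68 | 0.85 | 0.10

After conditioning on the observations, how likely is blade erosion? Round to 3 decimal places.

0.041

Multiply each prior by the joint likelihood of the evidence pattern:
  foundation looseness: 0.21 × 0.25 × 0.41 × 0.39 = 0.0083947
  blade erosion: 0.17 × 0.89 × 0.92 × 0.05 = 0.0069598
  shaft misalignment: 0.06 × 0.22 × 0.51 × 0.68 = 0.0045778
  coupling fatigue: 0.30 × 0.71 × 0.80 × 0.85 = 0.14484
  electrical fault: 0.26 × 0.28 × 0.48 × 0.10 = 0.0034944
The unnormalized weights sum to 0.16827.
P(blade erosion | evidence) = 0.0069598 / 0.16827 ≈ 0.041.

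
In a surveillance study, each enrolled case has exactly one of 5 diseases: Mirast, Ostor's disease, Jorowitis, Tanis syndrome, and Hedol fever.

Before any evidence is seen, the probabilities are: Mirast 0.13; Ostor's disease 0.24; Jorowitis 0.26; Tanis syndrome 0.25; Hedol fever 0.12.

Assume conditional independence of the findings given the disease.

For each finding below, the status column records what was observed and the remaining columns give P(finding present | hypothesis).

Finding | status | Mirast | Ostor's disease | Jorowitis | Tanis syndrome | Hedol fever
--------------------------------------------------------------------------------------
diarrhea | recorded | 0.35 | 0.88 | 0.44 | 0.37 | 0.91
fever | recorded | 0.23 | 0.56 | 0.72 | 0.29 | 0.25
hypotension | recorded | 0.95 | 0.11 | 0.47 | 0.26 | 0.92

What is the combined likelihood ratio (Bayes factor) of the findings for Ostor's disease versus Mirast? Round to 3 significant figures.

Joint likelihood of the evidence pattern under each hypothesis:
  Ostor's disease: 0.88 × 0.56 × 0.11 = 0.054208
  Mirast: 0.35 × 0.23 × 0.95 = 0.076475
Bayes factor = 0.054208 / 0.076475 ≈ 0.709

0.709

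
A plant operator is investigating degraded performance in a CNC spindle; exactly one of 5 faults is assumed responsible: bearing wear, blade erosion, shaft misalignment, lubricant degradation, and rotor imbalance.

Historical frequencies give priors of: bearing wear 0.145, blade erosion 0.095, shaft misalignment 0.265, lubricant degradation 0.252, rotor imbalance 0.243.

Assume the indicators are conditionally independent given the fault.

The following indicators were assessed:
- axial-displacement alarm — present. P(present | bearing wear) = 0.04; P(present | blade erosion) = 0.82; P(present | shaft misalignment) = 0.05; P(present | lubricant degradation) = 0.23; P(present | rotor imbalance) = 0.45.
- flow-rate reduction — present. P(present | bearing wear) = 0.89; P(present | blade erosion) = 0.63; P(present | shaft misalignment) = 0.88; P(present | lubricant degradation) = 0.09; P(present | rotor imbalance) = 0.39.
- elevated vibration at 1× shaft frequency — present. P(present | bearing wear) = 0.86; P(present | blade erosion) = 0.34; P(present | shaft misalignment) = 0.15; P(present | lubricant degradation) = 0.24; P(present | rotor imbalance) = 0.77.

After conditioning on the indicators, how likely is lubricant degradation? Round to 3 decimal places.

By Bayes' rule with conditional independence, the unnormalized weight for each hypothesis is prior × ∏ likelihoods:
  bearing wear: 0.145 × 0.04 × 0.89 × 0.86 = 0.0044393
  blade erosion: 0.095 × 0.82 × 0.63 × 0.34 = 0.016686
  shaft misalignment: 0.265 × 0.05 × 0.88 × 0.15 = 0.001749
  lubricant degradation: 0.252 × 0.23 × 0.09 × 0.24 = 0.0012519
  rotor imbalance: 0.243 × 0.45 × 0.39 × 0.77 = 0.032838
Marginal likelihood of the evidence = 0.056964.
P(lubricant degradation | evidence) = 0.0012519 / 0.056964 ≈ 0.022.

0.022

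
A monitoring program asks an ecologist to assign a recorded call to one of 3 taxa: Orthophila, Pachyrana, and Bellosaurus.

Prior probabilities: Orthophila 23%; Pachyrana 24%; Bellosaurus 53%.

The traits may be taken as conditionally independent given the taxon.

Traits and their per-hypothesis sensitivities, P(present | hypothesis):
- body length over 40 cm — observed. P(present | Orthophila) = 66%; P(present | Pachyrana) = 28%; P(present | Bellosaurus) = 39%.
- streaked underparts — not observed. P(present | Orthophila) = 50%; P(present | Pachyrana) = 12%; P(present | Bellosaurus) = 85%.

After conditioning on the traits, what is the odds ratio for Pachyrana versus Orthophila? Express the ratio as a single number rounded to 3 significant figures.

Unnormalized posterior weight (prior times the trait likelihoods) for each of the two hypotheses (using 1 − P(present | H) for each absent trait):
  Pachyrana: 0.24 × 0.28 × (1 − 0.12) = 0.059136
  Orthophila: 0.23 × 0.66 × (1 − 0.50) = 0.0759
Odds(Pachyrana : Orthophila) = 0.059136 / 0.0759 ≈ 0.779.

0.779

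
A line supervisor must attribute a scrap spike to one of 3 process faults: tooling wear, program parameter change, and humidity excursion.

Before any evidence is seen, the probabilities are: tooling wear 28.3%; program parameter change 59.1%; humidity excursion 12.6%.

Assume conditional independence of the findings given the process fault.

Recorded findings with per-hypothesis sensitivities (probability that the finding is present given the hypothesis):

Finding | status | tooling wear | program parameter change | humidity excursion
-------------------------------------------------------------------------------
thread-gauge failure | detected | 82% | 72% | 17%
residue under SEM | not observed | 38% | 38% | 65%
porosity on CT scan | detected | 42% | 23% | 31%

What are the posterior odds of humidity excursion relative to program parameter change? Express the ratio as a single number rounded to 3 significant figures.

The normalizing constant cancels in an odds ratio, so compute prior × likelihood for the two hypotheses only (using 1 − P(present | H) for each absent finding):
  humidity excursion: 0.126 × 0.17 × (1 − 0.65) × 0.31 = 0.0023241
  program parameter change: 0.591 × 0.72 × (1 − 0.38) × 0.23 = 0.060679
Posterior odds = 0.0023241 / 0.060679 ≈ 0.0383.

0.0383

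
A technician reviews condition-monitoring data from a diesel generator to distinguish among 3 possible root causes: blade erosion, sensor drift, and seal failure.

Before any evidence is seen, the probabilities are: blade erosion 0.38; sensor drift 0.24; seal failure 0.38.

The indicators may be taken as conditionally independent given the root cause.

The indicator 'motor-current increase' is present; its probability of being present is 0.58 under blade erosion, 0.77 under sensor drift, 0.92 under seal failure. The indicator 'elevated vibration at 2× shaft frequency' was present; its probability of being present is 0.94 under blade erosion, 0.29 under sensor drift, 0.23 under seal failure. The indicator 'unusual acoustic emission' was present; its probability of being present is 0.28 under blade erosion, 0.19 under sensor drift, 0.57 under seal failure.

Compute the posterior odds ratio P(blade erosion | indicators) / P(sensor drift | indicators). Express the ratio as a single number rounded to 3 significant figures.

5.70

Posterior odds equal prior odds times the likelihood ratio; only the two competing hypotheses matter.
  blade erosion: 0.38 × 0.58 × 0.94 × 0.28 = 0.058009
  sensor drift: 0.24 × 0.77 × 0.29 × 0.19 = 0.010182
Posterior odds = 0.058009 / 0.010182 ≈ 5.70.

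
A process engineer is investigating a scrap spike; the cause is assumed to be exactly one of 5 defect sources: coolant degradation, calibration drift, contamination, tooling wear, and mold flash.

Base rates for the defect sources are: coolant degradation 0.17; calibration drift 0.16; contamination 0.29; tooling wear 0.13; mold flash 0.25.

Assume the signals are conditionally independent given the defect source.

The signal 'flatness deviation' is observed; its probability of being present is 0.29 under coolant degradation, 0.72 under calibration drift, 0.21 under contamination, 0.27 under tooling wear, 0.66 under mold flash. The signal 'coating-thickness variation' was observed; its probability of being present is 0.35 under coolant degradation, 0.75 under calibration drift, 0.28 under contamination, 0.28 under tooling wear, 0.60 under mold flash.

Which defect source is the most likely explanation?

mold flash

Multiply each prior by the joint likelihood of the signal pattern:
  coolant degradation: 0.17 × 0.29 × 0.35 = 0.017255
  calibration drift: 0.16 × 0.72 × 0.75 = 0.0864
  contamination: 0.29 × 0.21 × 0.28 = 0.017052
  tooling wear: 0.13 × 0.27 × 0.28 = 0.009828
  mold flash: 0.25 × 0.66 × 0.60 = 0.099
Normalizing constant Z = 0.017255 + 0.0864 + 0.017052 + 0.009828 + 0.099 = 0.22954.
P(coolant degradation | evidence) ≈ 0.017255 / 0.22954 ≈ 0.075
P(calibration drift | evidence) ≈ 0.0864 / 0.22954 ≈ 0.376
P(contamination | evidence) ≈ 0.017052 / 0.22954 ≈ 0.074
P(tooling wear | evidence) ≈ 0.009828 / 0.22954 ≈ 0.043
P(mold flash | evidence) ≈ 0.099 / 0.22954 ≈ 0.431
The largest is 0.431, so mold flash is most probable.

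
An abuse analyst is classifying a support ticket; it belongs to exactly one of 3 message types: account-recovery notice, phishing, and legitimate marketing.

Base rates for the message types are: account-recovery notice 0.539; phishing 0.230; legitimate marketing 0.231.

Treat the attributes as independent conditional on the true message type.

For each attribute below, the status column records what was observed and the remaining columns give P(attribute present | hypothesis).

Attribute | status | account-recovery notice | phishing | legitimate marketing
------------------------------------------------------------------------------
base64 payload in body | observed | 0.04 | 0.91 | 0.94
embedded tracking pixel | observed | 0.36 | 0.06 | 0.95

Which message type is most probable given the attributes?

By Bayes' rule with conditional independence, the unnormalized weight for each hypothesis is prior × ∏ likelihoods:
  account-recovery notice: 0.539 × 0.04 × 0.36 = 0.0077616
  phishing: 0.230 × 0.91 × 0.06 = 0.012558
  legitimate marketing: 0.231 × 0.94 × 0.95 = 0.20628
Normalizing constant Z = 0.0077616 + 0.012558 + 0.20628 = 0.2266.
P(account-recovery notice | evidence) ≈ 0.0077616 / 0.2266 ≈ 0.034
P(phishing | evidence) ≈ 0.012558 / 0.2266 ≈ 0.055
P(legitimate marketing | evidence) ≈ 0.20628 / 0.2266 ≈ 0.910
The largest is 0.910, so legitimate marketing is most probable.

legitimate marketing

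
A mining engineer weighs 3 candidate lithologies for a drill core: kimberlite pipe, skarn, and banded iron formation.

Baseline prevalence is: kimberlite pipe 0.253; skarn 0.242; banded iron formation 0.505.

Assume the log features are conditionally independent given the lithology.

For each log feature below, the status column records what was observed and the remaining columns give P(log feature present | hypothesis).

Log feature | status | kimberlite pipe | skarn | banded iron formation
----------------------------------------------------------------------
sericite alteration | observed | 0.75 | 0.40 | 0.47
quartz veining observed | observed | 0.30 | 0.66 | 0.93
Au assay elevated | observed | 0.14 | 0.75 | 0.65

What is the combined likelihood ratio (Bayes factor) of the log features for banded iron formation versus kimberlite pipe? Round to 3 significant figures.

9.02

Take the product of per-log feature likelihoods under each hypothesis, then divide.
  banded iron formation: 0.47 × 0.93 × 0.65 = 0.28412
  kimberlite pipe: 0.75 × 0.30 × 0.14 = 0.0315
Bayes factor = 0.28412 / 0.0315 ≈ 9.02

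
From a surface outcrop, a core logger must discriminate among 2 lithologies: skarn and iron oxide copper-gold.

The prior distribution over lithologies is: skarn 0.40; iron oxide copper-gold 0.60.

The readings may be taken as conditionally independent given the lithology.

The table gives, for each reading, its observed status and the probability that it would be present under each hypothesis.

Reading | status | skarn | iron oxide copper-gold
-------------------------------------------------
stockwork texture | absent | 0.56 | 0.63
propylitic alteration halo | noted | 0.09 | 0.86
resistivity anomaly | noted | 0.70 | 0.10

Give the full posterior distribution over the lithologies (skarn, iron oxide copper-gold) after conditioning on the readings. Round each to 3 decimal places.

Multiply each prior by the joint likelihood of the reading pattern (using 1 − P(present | H) for each absent reading):
  skarn: 0.40 × (1 − 0.56) × 0.09 × 0.70 = 0.011088
  iron oxide copper-gold: 0.60 × (1 − 0.63) × 0.86 × 0.10 = 0.019092
Marginal likelihood of the evidence = 0.03018.
P(skarn | evidence) = 0.011088 / 0.03018 ≈ 0.367
P(iron oxide copper-gold | evidence) = 0.019092 / 0.03018 ≈ 0.633

0.367, 0.633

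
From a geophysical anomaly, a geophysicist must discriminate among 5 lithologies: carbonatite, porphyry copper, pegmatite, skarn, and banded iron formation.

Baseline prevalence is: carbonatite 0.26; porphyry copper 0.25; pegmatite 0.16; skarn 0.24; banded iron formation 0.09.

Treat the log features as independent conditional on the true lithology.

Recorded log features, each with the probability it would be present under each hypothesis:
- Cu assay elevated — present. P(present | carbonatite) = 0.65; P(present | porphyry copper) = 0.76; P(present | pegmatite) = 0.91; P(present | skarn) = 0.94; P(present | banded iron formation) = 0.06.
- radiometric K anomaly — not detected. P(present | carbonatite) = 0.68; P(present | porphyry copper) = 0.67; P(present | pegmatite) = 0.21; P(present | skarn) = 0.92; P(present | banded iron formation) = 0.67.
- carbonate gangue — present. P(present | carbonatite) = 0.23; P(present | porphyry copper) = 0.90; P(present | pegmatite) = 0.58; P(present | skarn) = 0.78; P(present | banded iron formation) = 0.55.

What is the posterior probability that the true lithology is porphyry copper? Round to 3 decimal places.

0.375

For each hypothesis, the unnormalized posterior weight is prior × product of the log feature likelihoods (using 1 − P(present | H) for each absent log feature):
  carbonatite: 0.26 × 0.65 × (1 − 0.68) × 0.23 = 0.012438
  porphyry copper: 0.25 × 0.76 × (1 − 0.67) × 0.90 = 0.05643
  pegmatite: 0.16 × 0.91 × (1 − 0.21) × 0.58 = 0.066714
  skarn: 0.24 × 0.94 × (1 − 0.92) × 0.78 = 0.014077
  banded iron formation: 0.09 × 0.06 × (1 − 0.67) × 0.55 = 0.0009801
Normalizing constant Z = 0.012438 + 0.05643 + 0.066714 + 0.014077 + 0.0009801 = 0.15064.
P(porphyry copper | evidence) = 0.05643 / 0.15064 ≈ 0.375.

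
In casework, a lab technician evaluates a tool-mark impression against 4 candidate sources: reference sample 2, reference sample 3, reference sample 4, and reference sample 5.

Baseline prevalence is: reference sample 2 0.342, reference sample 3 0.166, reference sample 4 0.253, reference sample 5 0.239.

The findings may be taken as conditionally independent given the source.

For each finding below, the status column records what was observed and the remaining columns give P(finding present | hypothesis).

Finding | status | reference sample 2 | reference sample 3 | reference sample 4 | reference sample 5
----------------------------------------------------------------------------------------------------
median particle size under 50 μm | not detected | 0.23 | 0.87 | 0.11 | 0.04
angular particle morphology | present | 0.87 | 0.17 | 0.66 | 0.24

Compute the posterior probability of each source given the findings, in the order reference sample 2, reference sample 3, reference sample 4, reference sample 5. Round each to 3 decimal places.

0.525, 0.008, 0.341, 0.126

For each hypothesis, the unnormalized posterior weight is prior × product of the finding likelihoods (using 1 − P(present | H) for each absent finding):
  reference sample 2: 0.342 × (1 − 0.23) × 0.87 = 0.22911
  reference sample 3: 0.166 × (1 − 0.87) × 0.17 = 0.0036686
  reference sample 4: 0.253 × (1 − 0.11) × 0.66 = 0.14861
  reference sample 5: 0.239 × (1 − 0.04) × 0.24 = 0.055066
The unnormalized weights sum to 0.43645.
P(reference sample 2 | evidence) = 0.22911 / 0.43645 ≈ 0.525
P(reference sample 3 | evidence) = 0.0036686 / 0.43645 ≈ 0.008
P(reference sample 4 | evidence) = 0.14861 / 0.43645 ≈ 0.341
P(reference sample 5 | evidence) = 0.055066 / 0.43645 ≈ 0.126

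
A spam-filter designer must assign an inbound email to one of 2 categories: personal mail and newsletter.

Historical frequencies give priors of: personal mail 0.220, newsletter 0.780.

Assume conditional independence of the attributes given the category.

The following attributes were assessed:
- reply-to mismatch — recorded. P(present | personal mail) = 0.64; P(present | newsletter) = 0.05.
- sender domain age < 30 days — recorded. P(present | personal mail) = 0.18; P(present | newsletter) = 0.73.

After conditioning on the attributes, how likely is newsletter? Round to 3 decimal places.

0.529

Multiply each prior by the joint likelihood of the attribute pattern:
  personal mail: 0.220 × 0.64 × 0.18 = 0.025344
  newsletter: 0.780 × 0.05 × 0.73 = 0.02847
The unnormalized weights sum to 0.053814.
P(newsletter | evidence) = 0.02847 / 0.053814 ≈ 0.529.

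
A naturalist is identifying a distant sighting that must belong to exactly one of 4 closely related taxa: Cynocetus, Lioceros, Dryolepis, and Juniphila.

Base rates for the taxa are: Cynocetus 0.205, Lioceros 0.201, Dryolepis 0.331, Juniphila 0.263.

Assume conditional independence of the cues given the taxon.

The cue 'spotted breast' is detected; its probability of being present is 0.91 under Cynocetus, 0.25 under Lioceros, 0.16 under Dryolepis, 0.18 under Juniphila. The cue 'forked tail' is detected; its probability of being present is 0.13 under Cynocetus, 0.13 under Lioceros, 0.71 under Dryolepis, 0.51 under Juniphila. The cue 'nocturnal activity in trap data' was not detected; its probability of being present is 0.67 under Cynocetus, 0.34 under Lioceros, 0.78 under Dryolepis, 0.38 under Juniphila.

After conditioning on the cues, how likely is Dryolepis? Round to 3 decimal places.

For each hypothesis, the unnormalized posterior weight is prior × product of the cue likelihoods (using 1 − P(present | H) for each absent cue):
  Cynocetus: 0.205 × 0.91 × 0.13 × (1 − 0.67) = 0.008003
  Lioceros: 0.201 × 0.25 × 0.13 × (1 − 0.34) = 0.0043115
  Dryolepis: 0.331 × 0.16 × 0.71 × (1 − 0.78) = 0.0082724
  Juniphila: 0.263 × 0.18 × 0.51 × (1 − 0.38) = 0.014969
The unnormalized weights sum to 0.035556.
P(Dryolepis | evidence) = 0.0082724 / 0.035556 ≈ 0.233.

0.233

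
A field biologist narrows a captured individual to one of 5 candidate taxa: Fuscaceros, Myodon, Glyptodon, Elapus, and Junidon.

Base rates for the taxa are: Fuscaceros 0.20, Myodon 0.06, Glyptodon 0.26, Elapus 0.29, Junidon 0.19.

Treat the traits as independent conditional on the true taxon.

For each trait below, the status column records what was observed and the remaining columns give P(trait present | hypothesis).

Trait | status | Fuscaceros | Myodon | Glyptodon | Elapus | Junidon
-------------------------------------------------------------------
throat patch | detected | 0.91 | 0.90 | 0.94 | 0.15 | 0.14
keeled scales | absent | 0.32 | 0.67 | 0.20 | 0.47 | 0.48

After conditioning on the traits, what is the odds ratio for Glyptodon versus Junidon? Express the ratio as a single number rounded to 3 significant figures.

14.1

Unnormalized posterior weight (prior times the trait likelihoods) for each of the two hypotheses (using 1 − P(present | H) for each absent trait):
  Glyptodon: 0.26 × 0.94 × (1 − 0.20) = 0.19552
  Junidon: 0.19 × 0.14 × (1 − 0.48) = 0.013832
Posterior odds = 0.19552 / 0.013832 ≈ 14.1.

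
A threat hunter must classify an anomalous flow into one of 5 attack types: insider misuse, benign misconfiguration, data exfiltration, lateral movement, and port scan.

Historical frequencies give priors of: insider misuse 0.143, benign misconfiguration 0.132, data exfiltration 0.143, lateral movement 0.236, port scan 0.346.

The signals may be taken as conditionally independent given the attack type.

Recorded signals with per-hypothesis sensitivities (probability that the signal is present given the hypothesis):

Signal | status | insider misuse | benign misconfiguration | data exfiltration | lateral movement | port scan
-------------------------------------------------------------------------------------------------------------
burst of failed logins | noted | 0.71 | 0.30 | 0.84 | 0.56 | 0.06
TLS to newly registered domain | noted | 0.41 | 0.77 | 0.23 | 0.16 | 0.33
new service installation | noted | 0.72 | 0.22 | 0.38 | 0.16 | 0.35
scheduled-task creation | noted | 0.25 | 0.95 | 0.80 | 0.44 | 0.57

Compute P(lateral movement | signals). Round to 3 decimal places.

For each hypothesis, the unnormalized posterior weight is prior × product of the signal likelihoods:
  insider misuse: 0.143 × 0.71 × 0.41 × 0.72 × 0.25 = 0.0074929
  benign misconfiguration: 0.132 × 0.30 × 0.77 × 0.22 × 0.95 = 0.0063728
  data exfiltration: 0.143 × 0.84 × 0.23 × 0.38 × 0.80 = 0.0083988
  lateral movement: 0.236 × 0.56 × 0.16 × 0.16 × 0.44 = 0.0014887
  port scan: 0.346 × 0.06 × 0.33 × 0.35 × 0.57 = 0.0013667
Marginal likelihood of the evidence = 0.02512.
P(lateral movement | evidence) = 0.0014887 / 0.02512 ≈ 0.059.

0.059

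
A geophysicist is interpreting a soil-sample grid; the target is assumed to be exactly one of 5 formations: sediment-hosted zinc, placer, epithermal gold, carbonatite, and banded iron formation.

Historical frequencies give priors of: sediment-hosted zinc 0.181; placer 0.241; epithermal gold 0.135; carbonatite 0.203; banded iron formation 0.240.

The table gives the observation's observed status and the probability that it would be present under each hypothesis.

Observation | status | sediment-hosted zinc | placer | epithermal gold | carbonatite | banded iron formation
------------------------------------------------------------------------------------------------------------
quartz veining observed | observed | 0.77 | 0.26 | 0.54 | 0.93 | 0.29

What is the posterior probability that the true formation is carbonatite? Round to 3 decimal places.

0.354

By Bayes' rule, the unnormalized weight for each hypothesis is prior × likelihood:
  sediment-hosted zinc: 0.181 × 0.77 = 0.13937
  placer: 0.241 × 0.26 = 0.06266
  epithermal gold: 0.135 × 0.54 = 0.0729
  carbonatite: 0.203 × 0.93 = 0.18879
  banded iron formation: 0.240 × 0.29 = 0.0696
The unnormalized weights sum to 0.53332.
P(carbonatite | evidence) = 0.18879 / 0.53332 ≈ 0.354.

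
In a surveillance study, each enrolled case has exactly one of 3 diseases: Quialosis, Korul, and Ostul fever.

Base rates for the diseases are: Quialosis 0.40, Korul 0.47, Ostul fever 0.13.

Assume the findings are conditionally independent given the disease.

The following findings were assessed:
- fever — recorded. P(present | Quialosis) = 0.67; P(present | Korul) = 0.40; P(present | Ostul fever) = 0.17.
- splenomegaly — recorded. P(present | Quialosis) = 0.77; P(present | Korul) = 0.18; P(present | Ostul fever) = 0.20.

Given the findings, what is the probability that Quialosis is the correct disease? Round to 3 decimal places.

For each hypothesis, the unnormalized posterior weight is prior × product of the finding likelihoods:
  Quialosis: 0.40 × 0.67 × 0.77 = 0.20636
  Korul: 0.47 × 0.40 × 0.18 = 0.03384
  Ostul fever: 0.13 × 0.17 × 0.20 = 0.00442
The unnormalized weights sum to 0.24462.
P(Quialosis | evidence) = 0.20636 / 0.24462 ≈ 0.844.

0.844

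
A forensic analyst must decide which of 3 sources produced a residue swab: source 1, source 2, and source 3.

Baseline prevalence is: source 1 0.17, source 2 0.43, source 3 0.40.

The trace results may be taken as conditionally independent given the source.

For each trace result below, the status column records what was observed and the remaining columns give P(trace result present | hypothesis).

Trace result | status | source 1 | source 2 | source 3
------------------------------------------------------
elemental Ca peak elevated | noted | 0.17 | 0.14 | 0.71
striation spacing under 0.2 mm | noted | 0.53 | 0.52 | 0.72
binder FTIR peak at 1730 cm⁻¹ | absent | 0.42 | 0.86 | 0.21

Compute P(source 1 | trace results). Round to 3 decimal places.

By Bayes' rule with conditional independence, the unnormalized weight for each hypothesis is prior × ∏ likelihoods (using 1 − P(present | H) for each absent trace result):
  source 1: 0.17 × 0.17 × 0.53 × (1 − 0.42) = 0.0088839
  source 2: 0.43 × 0.14 × 0.52 × (1 − 0.86) = 0.0043826
  source 3: 0.40 × 0.71 × 0.72 × (1 − 0.21) = 0.16154
Normalizing constant Z = 0.0088839 + 0.0043826 + 0.16154 = 0.17481.
P(source 1 | evidence) = 0.0088839 / 0.17481 ≈ 0.051.

0.051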